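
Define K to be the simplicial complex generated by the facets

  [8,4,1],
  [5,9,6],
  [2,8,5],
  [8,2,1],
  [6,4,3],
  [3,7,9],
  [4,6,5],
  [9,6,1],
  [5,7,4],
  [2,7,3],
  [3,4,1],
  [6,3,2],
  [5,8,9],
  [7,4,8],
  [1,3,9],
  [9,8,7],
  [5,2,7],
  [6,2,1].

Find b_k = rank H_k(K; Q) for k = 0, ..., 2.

b_0 = 1, b_1 = 1, b_2 = 0.

Fix the vertex order 1 < 2 < 3 < 4 < 5 < 6 < 7 < 8 < 9 and write every simplex with vertices in increasing order. Then dim K = 2 and the simplices of K are:

  0-simplices (9): [1], [2], [3], [4], [5], [6], [7], [8], [9]
  1-simplices (27): (27 of them)
  2-simplices (18): [1,2,6], [1,2,8], [1,3,4], [1,3,9], [1,4,8], [1,6,9], [2,3,6], [2,3,7], [2,5,7], [2,5,8], [3,4,6], [3,7,9], [4,5,6], [4,5,7], [4,7,8], [5,6,9], [5,8,9], [7,8,9]

Hence C_0 ≅ Z^9, C_1 ≅ Z^27, C_2 ≅ Z^18.

∂_1: C_1 → C_0 is given by ∂[p,q] = [q] − [p]. For instance
  ∂[8,9] = [9] − [8].
The resulting 9×27 matrix has rank 8, and its Smith normal form has invariant factors (1,1,1,1,1,1,1,1).

The boundary map ∂_2: C_2 → C_1 acts by ∂[p,q,r] = [q,r] − [p,r] + [p,q]. For instance
  ∂[2,3,6] = [3,6] − [2,6] + [2,3],
  ∂[2,5,7] = [5,7] − [2,7] + [2,5].
The 27×18 boundary matrix has rank 18 and Smith normal form diag(1,1,1,1,1,1,1,1,1,1,1,1,1,1,1,1,1,2).

Reading off H_k = ker ∂_k / im ∂_{k+1}:

  H_0: rank C_0 − rank ∂_1 = 9 − 8 = 1, and the invariant factors of ∂_1 are all 1, so H_0 = Z.
  H_1: rank ker ∂_1 − rank ∂_2 = (27 − 8) − 18 = 1, and ∂_2 has invariant factor 2 > 1, so H_1 = Z ⊕ Z/2Z.
  H_2: rank ker ∂_2 − rank ∂_3 = (18 − 18) − 0 = 0, and there is no ∂_3, so H_2 = 0.

(K is a triangulation of the Klein bottle.)

Hence the Betti numbers are b_0 = 1, b_1 = 1, b_2 = 0.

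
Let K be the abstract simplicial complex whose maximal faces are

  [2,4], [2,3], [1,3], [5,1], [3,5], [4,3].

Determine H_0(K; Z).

H_0 ≅ Z.

K has 5 vertices, 6 edges.
rank ∂_0 = 0, rank ∂_1 = 4 ⇒ b_0 = 5 − 0 − 4 = 1; all invariant factors of ∂_1 are 1 so no torsion. So H_0 = Z.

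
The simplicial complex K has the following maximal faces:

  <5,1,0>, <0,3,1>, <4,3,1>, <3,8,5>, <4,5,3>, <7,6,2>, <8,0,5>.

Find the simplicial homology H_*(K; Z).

K has 9 vertices, 15 edges, 7 triangles.
rank ∂_0 = 0, rank ∂_1 = 7 ⇒ b_0 = 9 − 0 − 7 = 2; all invariant factors of ∂_1 are 1 so no torsion. So H_0 = Z^2.
rank ∂_1 = 7, rank ∂_2 = 7 ⇒ b_1 = 15 − 7 − 7 = 1; all invariant factors of ∂_2 are 1 so no torsion. So H_1 = Z.
rank ∂_2 = 7, rank ∂_3 = 0 ⇒ b_2 = 7 − 7 − 0 = 0. So H_2 = 0.

H_0 = Z^2,  H_1 = Z,  H_2 = 0.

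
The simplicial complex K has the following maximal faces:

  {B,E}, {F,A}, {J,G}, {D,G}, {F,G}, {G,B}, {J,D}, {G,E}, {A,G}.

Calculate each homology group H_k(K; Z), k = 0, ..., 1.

H_0 ≅ Z,  H_1 ≅ Z^3.

Order the vertices as A < B < D < E < F < G < J. Listing each simplex with vertices in this order, K has dimension 1 with simplices:

  0-simplices (7): A, B, D, E, F, G, J
  1-simplices (9): AF, AG, BE, BG, DG, DJ, EG, FG, GJ

Hence C_0 ≅ Z^7, C_1 ≅ Z^9.

Boundary ∂_1: C_1 → C_0 sends each edge [p,q] (with p < q) to q − p. For instance
  ∂DJ = J − D.
The resulting 7×9 matrix has rank 6, and its Smith normal form has invariant factors (1,1,1,1,1,1).

Now H_k = ker ∂_k / im ∂_{k+1}, so:

  H_0: rank C_0 − rank ∂_1 = 7 − 6 = 1, and the invariant factors of ∂_1 are all 1, so H_0 ≅ Z.
  H_1: rank ker ∂_1 − rank ∂_2 = (9 − 6) − 0 = 3, and there is no ∂_2, so H_1 ≅ Z^3.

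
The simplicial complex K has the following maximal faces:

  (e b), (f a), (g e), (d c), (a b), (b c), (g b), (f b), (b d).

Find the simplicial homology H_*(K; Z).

H_0 = Z,  H_1 = Z^3.

Fix the vertex order a < b < c < d < e < f < g and write every simplex with vertices in increasing order. Then dim K = 1 and the simplices of K are:

  0-simplices (7): a, b, c, d, e, f, g
  1-simplices (9): ab, af, bc, bd, be, bf, bg, cd, eg

Hence C_0 ≅ Z^7, C_1 ≅ Z^9.

Boundary ∂_1: C_1 → C_0 is given by ∂[p,q] = [q] − [p]. For instance
  ∂ab = b − a.
As a 7×9 matrix over Z this has rank 6, with invariant factors (1,1,1,1,1,1).

Reading off H_k = ker ∂_k / im ∂_{k+1}:

  H_0: rank C_0 − rank ∂_1 = 7 − 6 = 1, and the invariant factors of ∂_1 are all 1, so H_0 = Z.
  H_1: rank ker ∂_1 − rank ∂_2 = (9 − 6) − 0 = 3, and there is no ∂_2, so H_1 = Z^3.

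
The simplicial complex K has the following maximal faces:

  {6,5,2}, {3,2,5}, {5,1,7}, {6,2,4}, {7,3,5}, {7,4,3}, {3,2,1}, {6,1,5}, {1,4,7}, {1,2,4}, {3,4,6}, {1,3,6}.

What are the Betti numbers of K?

b_0 = 1, b_1 = 0, b_2 = 0.

We work with the vertex ordering 1 < 2 < 3 < 4 < 5 < 6 < 7. The simplices of K, each written with vertices in increasing order, are:

  0-simplices (7): [1], [2], [3], [4], [5], [6], [7]
  1-simplices (18): [1,2], [1,3], [1,4], [1,5], [1,6], [1,7], [2,3], [2,4], [2,5], [2,6], [3,4], [3,5], [3,6], [3,7], [4,6], [4,7], [5,6], [5,7]
  2-simplices (12): [1,2,3], [1,2,4], [1,3,6], [1,4,7], [1,5,6], [1,5,7], [2,3,5], [2,4,6], [2,5,6], [3,4,6], [3,4,7], [3,5,7]

Hence C_0 ≅ Z^7, C_1 ≅ Z^18, C_2 ≅ Z^12.

Boundary ∂_1: C_1 → C_0 is given by ∂[p,q] = [q] − [p]. For instance
  ∂[2,4] = [4] − [2].
This gives a 7×18 integer matrix of rank 6; reducing to Smith normal form yields diagonal entries (1,1,1,1,1,1).

Boundary ∂_2: C_2 → C_1 sends each 2-simplex [p,q,r] to [q,r] − [p,r] + [p,q]. For instance
  ∂[1,2,3] = [2,3] − [1,3] + [1,2],
  ∂[2,4,6] = [4,6] − [2,6] + [2,4].
As a 18×12 matrix over Z this has rank 12, with invariant factors (1,1,1,1,1,1,1,1,1,1,1,2).

Reading off H_k = ker ∂_k / im ∂_{k+1}:

  H_0: rank C_0 − rank ∂_1 = 7 − 6 = 1, and the invariant factors of ∂_1 are all 1, so H_0 = Z.
  H_1: rank ker ∂_1 − rank ∂_2 = (18 − 6) − 12 = 0, and ∂_2 has invariant factor 2 > 1, so H_1 = Z/2.
  H_2: rank ker ∂_2 − rank ∂_3 = (12 − 12) − 0 = 0, and there is no ∂_3, so H_2 = 0.

As a check, the Euler characteristic is 7 − 18 + 12 = 1, which agrees with 1 − 0 + 0 = 1.

Hence the Betti numbers are b_0 = 1, b_1 = 0, b_2 = 0.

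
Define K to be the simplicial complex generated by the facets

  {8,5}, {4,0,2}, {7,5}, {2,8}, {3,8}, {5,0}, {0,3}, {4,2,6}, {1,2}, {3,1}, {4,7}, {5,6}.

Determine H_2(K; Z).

K has 9 vertices, 15 edges, 2 triangles.
rank ∂_2 = 2, rank ∂_3 = 0 ⇒ b_2 = 2 − 2 − 0 = 0. So H_2 = 0.

H_2 ≅ 0.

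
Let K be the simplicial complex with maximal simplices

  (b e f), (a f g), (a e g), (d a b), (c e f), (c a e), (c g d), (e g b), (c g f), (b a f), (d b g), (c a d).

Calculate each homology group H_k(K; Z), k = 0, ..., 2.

We work with the vertex ordering a < b < c < d < e < f < g. The simplices of K, each written with vertices in increasing order, are:

  0-simplices (7): a, b, c, d, e, f, g
  1-simplices (18): ab, ac, ad, ae, af, ag, bd, be, bf, bg, cd, ce, cf, cg, dg, ef, eg, fg
  2-simplices (12): abd, abf, acd, ace, aeg, afg, bdg, bef, beg, cdg, cef, cfg

giving chain groups C_0 ≅ Z^7, C_1 ≅ Z^18, C_2 ≅ Z^12.

∂_1: C_1 → C_0 maps an edge to its endpoints' difference, ∂[p,q] = q − p. For instance
  ∂ae = e − a.
This gives a 7×18 integer matrix of rank 6; reducing to Smith normal form yields diagonal entries (1,1,1,1,1,1).

The boundary map ∂_2: C_2 → C_1 sends each 2-simplex [p,q,r] to [q,r] − [p,r] + [p,q]. For instance
  ∂bdg = dg − bg + bd,
  ∂cfg = fg − cg + cf.
As a 18×12 matrix over Z this has rank 12, with invariant factors (1,1,1,1,1,1,1,1,1,1,1,2).

Reading off H_k = ker ∂_k / im ∂_{k+1}:

  H_0: rank C_0 − rank ∂_1 = 7 − 6 = 1, and the invariant factors of ∂_1 are all 1, so H_0 ≅ Z.
  H_1: rank ker ∂_1 − rank ∂_2 = (18 − 6) − 12 = 0, and ∂_2 has invariant factor 2 > 1, so H_1 ≅ Z_2.
  H_2: rank ker ∂_2 − rank ∂_3 = (12 − 12) − 0 = 0, and there is no ∂_3, so H_2 ≅ 0.

H_0 = Z,  H_1 = Z_2,  H_2 = 0.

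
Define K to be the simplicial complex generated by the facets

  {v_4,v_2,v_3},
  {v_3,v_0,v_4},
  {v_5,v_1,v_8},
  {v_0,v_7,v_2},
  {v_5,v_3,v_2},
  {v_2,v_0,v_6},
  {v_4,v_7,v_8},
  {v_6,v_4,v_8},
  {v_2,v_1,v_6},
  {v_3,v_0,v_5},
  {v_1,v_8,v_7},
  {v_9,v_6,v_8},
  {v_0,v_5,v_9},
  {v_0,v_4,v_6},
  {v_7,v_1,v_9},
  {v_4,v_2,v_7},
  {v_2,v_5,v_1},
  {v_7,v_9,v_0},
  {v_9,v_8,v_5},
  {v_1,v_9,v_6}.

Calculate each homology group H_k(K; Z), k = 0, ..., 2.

We work with the vertex ordering v_0 < v_1 < v_2 < v_3 < v_4 < v_5 < v_6 < v_7 < v_8 < v_9. The simplices of K, each written with vertices in increasing order, are:

  0-simplices (10): [v_0], [v_1], [v_2], [v_3], [v_4], [v_5], [v_6], [v_7], [v_8], [v_9]
  1-simplices (30): (30 of them)
  2-simplices (20): (20 of them)

giving chain groups C_0 ≅ Z^10, C_1 ≅ Z^30, C_2 ≅ Z^20.

The boundary map ∂_1: C_1 → C_0 is given by ∂[p,q] = [q] − [p]. For instance
  ∂[v_5,v_8] = [v_8] − [v_5].
The resulting 10×30 matrix has rank 9, and its Smith normal form has invariant factors (1,1,1,1,1,1,1,1,1).

Boundary ∂_2: C_2 → C_1 maps a triangle to the signed sum of its edges. For instance
  ∂[v_1,v_7,v_9] = [v_7,v_9] − [v_1,v_9] + [v_1,v_7],
  ∂[v_1,v_5,v_8] = [v_5,v_8] − [v_1,v_8] + [v_1,v_5].
This gives a 30×20 integer matrix of rank 20; reducing to Smith normal form yields diagonal entries (1,1,1,1,1,1,1,1,1,1,1,1,1,1,1,1,1,1,1,2).

Reading off H_k = ker ∂_k / im ∂_{k+1}:

  H_0: rank C_0 − rank ∂_1 = 10 − 9 = 1, and the invariant factors of ∂_1 are all 1, so H_0 = Z.
  H_1: rank ker ∂_1 − rank ∂_2 = (30 − 9) − 20 = 1, and ∂_2 has invariant factor 2 > 1, so H_1 = Z ⊕ Z_2.
  H_2: rank ker ∂_2 − rank ∂_3 = (20 − 20) − 0 = 0, and there is no ∂_3, so H_2 = 0.

H_0 ≅ Z,  H_1 ≅ Z ⊕ Z_2,  H_2 = 0.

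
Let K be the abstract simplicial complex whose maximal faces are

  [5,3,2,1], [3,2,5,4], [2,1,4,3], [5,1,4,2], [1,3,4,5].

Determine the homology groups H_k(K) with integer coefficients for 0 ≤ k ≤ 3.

Order the vertices as 1 < 2 < 3 < 4 < 5. Listing each simplex with vertices in this order, K has dimension 3 with simplices:

  0-simplices (5): [1], [2], [3], [4], [5]
  1-simplices (10): [1,2], [1,3], [1,4], [1,5], [2,3], [2,4], [2,5], [3,4], [3,5], [4,5]
  2-simplices (10): [1,2,3], [1,2,4], [1,2,5], [1,3,4], [1,3,5], [1,4,5], [2,3,4], [2,3,5], [2,4,5], [3,4,5]
  3-simplices (5): [1,2,3,4], [1,2,3,5], [1,2,4,5], [1,3,4,5], [2,3,4,5]

so the chain groups are C_0 ≅ Z^5, C_1 ≅ Z^10, C_2 ≅ Z^10, C_3 ≅ Z^5.

∂_1: C_1 → C_0 maps an edge to its endpoints' difference, ∂[p,q] = q − p. For instance
  ∂[1,3] = [3] − [1].
This gives a 5×10 integer matrix of rank 4; reducing to Smith normal form yields diagonal entries (1,1,1,1).

Boundary ∂_2: C_2 → C_1 acts by ∂[p,q,r] = [q,r] − [p,r] + [p,q]. For instance
  ∂[2,4,5] = [4,5] − [2,5] + [2,4],
  ∂[3,4,5] = [4,5] − [3,5] + [3,4].
This gives a 10×10 integer matrix of rank 6; reducing to Smith normal form yields diagonal entries (1,1,1,1,1,1).

∂_3: C_3 → C_2 sends each 3-simplex σ to the alternating sum Σ_i (−1)^i (σ with its i-th vertex removed). For instance
  ∂[2,3,4,5] = [3,4,5] − [2,4,5] + [2,3,5] − [2,3,4],
  ∂[1,3,4,5] = [3,4,5] − [1,4,5] + [1,3,5] − [1,3,4].
As a 10×5 matrix over Z this has rank 4, with invariant factors (1,1,1,1).

Reading off H_k = ker ∂_k / im ∂_{k+1}:

  H_0: rank C_0 − rank ∂_1 = 5 − 4 = 1, and the invariant factors of ∂_1 are all 1, so H_0 = Z.
  H_1: rank ker ∂_1 − rank ∂_2 = (10 − 4) − 6 = 0, and the invariant factors of ∂_2 are all 1, so H_1 = 0.
  H_2: rank ker ∂_2 − rank ∂_3 = (10 − 6) − 4 = 0, and the invariant factors of ∂_3 are all 1, so H_2 = 0.
  H_3: rank ker ∂_3 − rank ∂_4 = (5 − 4) − 0 = 1, and there is no ∂_4, so H_3 = Z.

H_0 = Z,  H_1 = 0,  H_2 = 0,  H_3 = Z.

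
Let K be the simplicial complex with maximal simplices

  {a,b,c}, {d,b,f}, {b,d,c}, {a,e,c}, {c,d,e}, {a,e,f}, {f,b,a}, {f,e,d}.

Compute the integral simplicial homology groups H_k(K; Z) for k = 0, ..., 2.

H_0 = Z,  H_1 = 0,  H_2 = Z.

K has 6 vertices, 12 edges, 8 triangles.
rank ∂_0 = 0, rank ∂_1 = 5 ⇒ b_0 = 6 − 0 − 5 = 1; all invariant factors of ∂_1 are 1 so no torsion. So H_0 = Z.
rank ∂_1 = 5, rank ∂_2 = 7 ⇒ b_1 = 12 − 5 − 7 = 0; all invariant factors of ∂_2 are 1 so no torsion. So H_1 = 0.
rank ∂_2 = 7, rank ∂_3 = 0 ⇒ b_2 = 8 − 7 − 0 = 1. So H_2 = Z.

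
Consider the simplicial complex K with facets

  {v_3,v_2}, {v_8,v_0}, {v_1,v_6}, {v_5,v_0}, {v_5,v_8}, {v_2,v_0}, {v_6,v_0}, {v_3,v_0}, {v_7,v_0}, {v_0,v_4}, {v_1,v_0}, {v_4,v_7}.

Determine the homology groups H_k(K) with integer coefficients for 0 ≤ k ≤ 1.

Order the vertices as v_0 < v_1 < v_2 < v_3 < v_4 < v_5 < v_6 < v_7 < v_8. Listing each simplex with vertices in this order, K has dimension 1 with simplices:

  0-simplices (9): [v_0], [v_1], [v_2], [v_3], [v_4], [v_5], [v_6], [v_7], [v_8]
  1-simplices (12): [v_0,v_1], [v_0,v_2], [v_0,v_3], [v_0,v_4], [v_0,v_5], [v_0,v_6], [v_0,v_7], [v_0,v_8], [v_1,v_6], [v_2,v_3], [v_4,v_7], [v_5,v_8]

so the chain groups are C_0 ≅ Z^9, C_1 ≅ Z^12.

The boundary map ∂_1: C_1 → C_0 maps an edge to its endpoints' difference, ∂[p,q] = q − p.
As a 9×12 matrix over Z this has rank 8, with invariant factors (1,1,1,1,1,1,1,1).

Now H_k = ker ∂_k / im ∂_{k+1}, so:

  H_0: rank C_0 − rank ∂_1 = 9 − 8 = 1, and the invariant factors of ∂_1 are all 1, so H_0 ≅ Z.
  H_1: rank ker ∂_1 − rank ∂_2 = (12 − 8) − 0 = 4, and there is no ∂_2, so H_1 ≅ Z^4.

(K is a triangulation of a wedge of 4 circles.)

H_0 ≅ Z,  H_1 ≅ Z^4.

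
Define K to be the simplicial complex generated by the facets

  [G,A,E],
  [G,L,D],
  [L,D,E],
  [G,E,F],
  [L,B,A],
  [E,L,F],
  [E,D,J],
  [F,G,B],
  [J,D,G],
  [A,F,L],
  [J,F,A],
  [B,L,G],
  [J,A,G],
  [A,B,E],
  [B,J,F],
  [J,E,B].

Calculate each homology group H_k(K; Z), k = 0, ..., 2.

We work with the vertex ordering A < B < D < E < F < G < J < L. The simplices of K, each written with vertices in increasing order, are:

  0-simplices (8): A, B, D, E, F, G, J, L
  1-simplices (24): AB, AE, AF, AG, AJ, AL, BE, BF, BG, BJ, BL, DE, DG, DJ, DL, EF, EG, EJ, EL, FG, FJ, FL, GJ, GL
  2-simplices (16): ABE, ABL, AEG, AFJ, AFL, AGJ, BEJ, BFG, BFJ, BGL, DEJ, DEL, DGJ, DGL, EFG, EFL

so the chain groups are C_0 ≅ Z^8, C_1 ≅ Z^24, C_2 ≅ Z^16.

∂_1: C_1 → C_0 sends each edge [p,q] (with p < q) to q − p.
The 8×24 boundary matrix has rank 7 and Smith normal form diag(1,1,1,1,1,1,1).

The boundary map ∂_2: C_2 → C_1 sends each 2-simplex [p,q,r] to [q,r] − [p,r] + [p,q]. For instance
  ∂AEG = EG − AG + AE,
  ∂EFG = FG − EG + EF.
As a 24×16 matrix over Z this has rank 15, with invariant factors (1,1,1,1,1,1,1,1,1,1,1,1,1,1,1).

Reading off H_k = ker ∂_k / im ∂_{k+1}:

  H_0: rank C_0 − rank ∂_1 = 8 − 7 = 1, and the invariant factors of ∂_1 are all 1, so H_0 = Z.
  H_1: rank ker ∂_1 − rank ∂_2 = (24 − 7) − 15 = 2, and the invariant factors of ∂_2 are all 1, so H_1 = Z^2.
  H_2: rank ker ∂_2 − rank ∂_3 = (16 − 15) − 0 = 1, and there is no ∂_3, so H_2 = Z.

(K is a triangulation of the torus T^2.)

H_0 ≅ Z,  H_1 ≅ Z^2,  H_2 ≅ Z.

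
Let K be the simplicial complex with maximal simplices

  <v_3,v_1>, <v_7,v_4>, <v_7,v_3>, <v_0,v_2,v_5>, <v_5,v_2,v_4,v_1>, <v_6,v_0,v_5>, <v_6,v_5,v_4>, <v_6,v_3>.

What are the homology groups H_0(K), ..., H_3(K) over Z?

H_0 = Z,  H_1 = Z^2,  H_2 = 0,  H_3 = 0.

Fix the vertex order v_0 < v_1 < v_2 < v_3 < v_4 < v_5 < v_6 < v_7 and write every simplex with vertices in increasing order. Then dim K = 3 and the simplices of K are:

  0-simplices (8): [v_0], [v_1], [v_2], [v_3], [v_4], [v_5], [v_6], [v_7]
  1-simplices (15): (15 of them)
  2-simplices (7): [v_0,v_2,v_5], [v_0,v_5,v_6], [v_1,v_2,v_4], [v_1,v_2,v_5], [v_1,v_4,v_5], [v_2,v_4,v_5], [v_4,v_5,v_6]
  3-simplices (1): [v_1,v_2,v_4,v_5]

giving chain groups C_0 ≅ Z^8, C_1 ≅ Z^15, C_2 ≅ Z^7, C_3 ≅ Z^1.

Boundary ∂_1: C_1 → C_0 sends each edge [p,q] (with p < q) to q − p. For instance
  ∂[v_1,v_3] = [v_3] − [v_1].
The 8×15 boundary matrix has rank 7 and Smith normal form diag(1,1,1,1,1,1,1).

Boundary ∂_2: C_2 → C_1 maps a triangle to the signed sum of its edges. For instance
  ∂[v_1,v_2,v_5] = [v_2,v_5] − [v_1,v_5] + [v_1,v_2],
  ∂[v_1,v_2,v_4] = [v_2,v_4] − [v_1,v_4] + [v_1,v_2].
The resulting 15×7 matrix has rank 6, and its Smith normal form has invariant factors (1,1,1,1,1,1).

Boundary ∂_3: C_3 → C_2 sends each 3-simplex σ to the alternating sum Σ_i (−1)^i (σ with its i-th vertex removed). For instance
  ∂[v_1,v_2,v_4,v_5] = [v_2,v_4,v_5] − [v_1,v_4,v_5] + [v_1,v_2,v_5] − [v_1,v_2,v_4].
The 7×1 boundary matrix has rank 1 and Smith normal form diag(1).

From H_k ≅ ker(∂_k) / im(∂_{k+1}) we obtain:

  H_0: rank C_0 − rank ∂_1 = 8 − 7 = 1, and the invariant factors of ∂_1 are all 1, so H_0 = Z.
  H_1: rank ker ∂_1 − rank ∂_2 = (15 − 7) − 6 = 2, and the invariant factors of ∂_2 are all 1, so H_1 = Z^2.
  H_2: rank ker ∂_2 − rank ∂_3 = (7 − 6) − 1 = 0, and the invariant factors of ∂_3 are all 1, so H_2 = 0.
  H_3: rank ker ∂_3 − rank ∂_4 = (1 − 1) − 0 = 0, and there is no ∂_4, so H_3 = 0.

As a check, the Euler characteristic is 8 − 15 + 7 − 1 = -1, which agrees with 1 − 2 + 0 − 0 = -1.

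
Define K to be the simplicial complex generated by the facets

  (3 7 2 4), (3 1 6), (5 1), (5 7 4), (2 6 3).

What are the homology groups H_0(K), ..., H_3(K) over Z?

H_0 = Z,  H_1 = Z,  H_2 = 0,  H_3 = 0.

Order the vertices as 1 < 2 < 3 < 4 < 5 < 6 < 7. Listing each simplex with vertices in this order, K has dimension 3 with simplices:

  0-simplices (7): [1], [2], [3], [4], [5], [6], [7]
  1-simplices (13): [1,3], [1,5], [1,6], [2,3], [2,4], [2,6], [2,7], [3,4], [3,6], [3,7], [4,5], [4,7], [5,7]
  2-simplices (7): [1,3,6], [2,3,4], [2,3,6], [2,3,7], [2,4,7], [3,4,7], [4,5,7]
  3-simplices (1): [2,3,4,7]

giving chain groups C_0 ≅ Z^7, C_1 ≅ Z^13, C_2 ≅ Z^7, C_3 ≅ Z^1.

The boundary map ∂_1: C_1 → C_0 maps an edge to its endpoints' difference, ∂[p,q] = q − p.
This gives a 7×13 integer matrix of rank 6; reducing to Smith normal form yields diagonal entries (1,1,1,1,1,1).

∂_2: C_2 → C_1 sends each 2-simplex [p,q,r] to [q,r] − [p,r] + [p,q]. For instance
  ∂[2,4,7] = [4,7] − [2,7] + [2,4],
  ∂[3,4,7] = [4,7] − [3,7] + [3,4].
The 13×7 boundary matrix has rank 6 and Smith normal form diag(1,1,1,1,1,1).

∂_3: C_3 → C_2 sends each 3-simplex σ to the alternating sum Σ_i (−1)^i (σ with its i-th vertex removed). For instance
  ∂[2,3,4,7] = [3,4,7] − [2,4,7] + [2,3,7] − [2,3,4].
The resulting 7×1 matrix has rank 1, and its Smith normal form has invariant factors (1).

Computing H_k = (kernel of ∂_k) / (image of ∂_{k+1}):

  H_0: rank C_0 − rank ∂_1 = 7 − 6 = 1, and the invariant factors of ∂_1 are all 1, so H_0 ≅ Z.
  H_1: rank ker ∂_1 − rank ∂_2 = (13 − 6) − 6 = 1, and the invariant factors of ∂_2 are all 1, so H_1 ≅ Z.
  H_2: rank ker ∂_2 − rank ∂_3 = (7 − 6) − 1 = 0, and the invariant factors of ∂_3 are all 1, so H_2 ≅ 0.
  H_3: rank ker ∂_3 − rank ∂_4 = (1 − 1) − 0 = 0, and there is no ∂_4, so H_3 ≅ 0.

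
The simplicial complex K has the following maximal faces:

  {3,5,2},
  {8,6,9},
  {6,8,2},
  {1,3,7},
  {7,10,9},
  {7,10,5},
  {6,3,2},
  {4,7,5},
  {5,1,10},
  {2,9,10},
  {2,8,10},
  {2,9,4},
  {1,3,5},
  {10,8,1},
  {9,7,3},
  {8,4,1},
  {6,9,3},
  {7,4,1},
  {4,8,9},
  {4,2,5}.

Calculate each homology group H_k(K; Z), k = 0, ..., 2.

H_0 ≅ Z,  H_1 ≅ Z ⊕ Z/2Z,  H_2 = 0.

Fix the vertex order 1 < 2 < 3 < 4 < 5 < 6 < 7 < 8 < 9 < 10 and write every simplex with vertices in increasing order. Then dim K = 2 and the simplices of K are:

  0-simplices (10): [1], [2], [3], [4], [5], [6], [7], [8], [9], [10]
  1-simplices (30): (30 of them)
  2-simplices (20): (20 of them)

giving chain groups C_0 ≅ Z^10, C_1 ≅ Z^30, C_2 ≅ Z^20.

Boundary ∂_1: C_1 → C_0 maps an edge to its endpoints' difference, ∂[p,q] = q − p. For instance
  ∂[2,3] = [3] − [2].
The resulting 10×30 matrix has rank 9, and its Smith normal form has invariant factors (1,1,1,1,1,1,1,1,1).

The boundary map ∂_2: C_2 → C_1 acts by ∂[p,q,r] = [q,r] − [p,r] + [p,q]. For instance
  ∂[1,5,10] = [5,10] − [1,10] + [1,5],
  ∂[3,6,9] = [6,9] − [3,9] + [3,6].
This gives a 30×20 integer matrix of rank 20; reducing to Smith normal form yields diagonal entries (1,1,1,1,1,1,1,1,1,1,1,1,1,1,1,1,1,1,1,2).

From H_k ≅ ker(∂_k) / im(∂_{k+1}) we obtain:

  H_0: rank C_0 − rank ∂_1 = 10 − 9 = 1, and the invariant factors of ∂_1 are all 1, so H_0 ≅ Z.
  H_1: rank ker ∂_1 − rank ∂_2 = (30 − 9) − 20 = 1, and ∂_2 has invariant factor 2 > 1, so H_1 ≅ Z ⊕ Z/2Z.
  H_2: rank ker ∂_2 − rank ∂_3 = (20 − 20) − 0 = 0, and there is no ∂_3, so H_2 ≅ 0.

(K is a triangulation of the Klein bottle.)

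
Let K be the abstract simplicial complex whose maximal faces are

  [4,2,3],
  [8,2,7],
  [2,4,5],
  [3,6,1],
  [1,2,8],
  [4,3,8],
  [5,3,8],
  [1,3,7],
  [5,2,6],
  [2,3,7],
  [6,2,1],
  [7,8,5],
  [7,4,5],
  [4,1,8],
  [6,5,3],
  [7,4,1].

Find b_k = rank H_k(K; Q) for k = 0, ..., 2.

We work with the vertex ordering 1 < 2 < 3 < 4 < 5 < 6 < 7 < 8. The simplices of K, each written with vertices in increasing order, are:

  0-simplices (8): [1], [2], [3], [4], [5], [6], [7], [8]
  1-simplices (24): (24 of them)
  2-simplices (16): [1,2,6], [1,2,8], [1,3,6], [1,3,7], [1,4,7], [1,4,8], [2,3,4], [2,3,7], [2,4,5], [2,5,6], [2,7,8], [3,4,8], [3,5,6], [3,5,8], [4,5,7], [5,7,8]

so the chain groups are C_0 ≅ Z^8, C_1 ≅ Z^24, C_2 ≅ Z^16.

∂_1: C_1 → C_0 maps an edge to its endpoints' difference, ∂[p,q] = q − p. For instance
  ∂[1,3] = [3] − [1].
The resulting 8×24 matrix has rank 7, and its Smith normal form has invariant factors (1,1,1,1,1,1,1).

Boundary ∂_2: C_2 → C_1 sends each 2-simplex [p,q,r] to [q,r] − [p,r] + [p,q]. For instance
  ∂[1,3,7] = [3,7] − [1,7] + [1,3],
  ∂[4,5,7] = [5,7] − [4,7] + [4,5].
As a 24×16 matrix over Z this has rank 15, with invariant factors (1,1,1,1,1,1,1,1,1,1,1,1,1,1,1).

Now H_k = ker ∂_k / im ∂_{k+1}, so:

  H_0: rank C_0 − rank ∂_1 = 8 − 7 = 1, and the invariant factors of ∂_1 are all 1, so H_0 = Z.
  H_1: rank ker ∂_1 − rank ∂_2 = (24 − 7) − 15 = 2, and the invariant factors of ∂_2 are all 1, so H_1 = Z^2.
  H_2: rank ker ∂_2 − rank ∂_3 = (16 − 15) − 0 = 1, and there is no ∂_3, so H_2 = Z.

Hence the Betti numbers are b_0 = 1, b_1 = 2, b_2 = 1.

b_0 = 1, b_1 = 2, b_2 = 1.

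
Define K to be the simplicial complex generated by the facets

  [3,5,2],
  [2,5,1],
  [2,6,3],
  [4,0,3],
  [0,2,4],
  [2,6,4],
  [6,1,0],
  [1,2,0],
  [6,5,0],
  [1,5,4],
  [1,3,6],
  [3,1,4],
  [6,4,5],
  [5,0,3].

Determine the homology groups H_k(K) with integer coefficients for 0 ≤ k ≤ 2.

Fix the vertex order 0 < 1 < 2 < 3 < 4 < 5 < 6 and write every simplex with vertices in increasing order. Then dim K = 2 and the simplices of K are:

  0-simplices (7): [0], [1], [2], [3], [4], [5], [6]
  1-simplices (21): [0,1], [0,2], [0,3], [0,4], [0,5], [0,6], [1,2], [1,3], [1,4], [1,5], [1,6], [2,3], [2,4], [2,5], [2,6], [3,4], [3,5], [3,6], [4,5], [4,6], [5,6]
  2-simplices (14): [0,1,2], [0,1,6], [0,2,4], [0,3,4], [0,3,5], [0,5,6], [1,2,5], [1,3,4], [1,3,6], [1,4,5], [2,3,5], [2,3,6], [2,4,6], [4,5,6]

giving chain groups C_0 ≅ Z^7, C_1 ≅ Z^21, C_2 ≅ Z^14.

Boundary ∂_1: C_1 → C_0 maps an edge to its endpoints' difference, ∂[p,q] = q − p. For instance
  ∂[3,5] = [5] − [3].
As a 7×21 matrix over Z this has rank 6, with invariant factors (1,1,1,1,1,1).

Boundary ∂_2: C_2 → C_1 sends each 2-simplex [p,q,r] to [q,r] − [p,r] + [p,q]. For instance
  ∂[4,5,6] = [5,6] − [4,6] + [4,5],
  ∂[2,3,5] = [3,5] − [2,5] + [2,3].
The resulting 21×14 matrix has rank 13, and its Smith normal form has invariant factors (1,1,1,1,1,1,1,1,1,1,1,1,1).

Computing H_k = (kernel of ∂_k) / (image of ∂_{k+1}):

  H_0: rank C_0 − rank ∂_1 = 7 − 6 = 1, and the invariant factors of ∂_1 are all 1, so H_0 ≅ Z.
  H_1: rank ker ∂_1 − rank ∂_2 = (21 − 6) − 13 = 2, and the invariant factors of ∂_2 are all 1, so H_1 ≅ Z^2.
  H_2: rank ker ∂_2 − rank ∂_3 = (14 − 13) − 0 = 1, and there is no ∂_3, so H_2 ≅ Z.

(K is a triangulation of the torus T^2.)

H_0 = Z,  H_1 = Z^2,  H_2 = Z.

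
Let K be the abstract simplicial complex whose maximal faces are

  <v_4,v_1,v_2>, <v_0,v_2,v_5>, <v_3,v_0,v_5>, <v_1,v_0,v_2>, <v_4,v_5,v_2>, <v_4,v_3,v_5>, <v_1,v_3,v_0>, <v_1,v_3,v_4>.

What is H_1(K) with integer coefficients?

H_1 = 0.

Order the vertices as v_0 < v_1 < v_2 < v_3 < v_4 < v_5. Listing each simplex with vertices in this order, K has dimension 2 with simplices:

  0-simplices (6): [v_0], [v_1], [v_2], [v_3], [v_4], [v_5]
  1-simplices (12): [v_0,v_1], [v_0,v_2], [v_0,v_3], [v_0,v_5], [v_1,v_2], [v_1,v_3], [v_1,v_4], [v_2,v_4], [v_2,v_5], [v_3,v_4], [v_3,v_5], [v_4,v_5]
  2-simplices (8): [v_0,v_1,v_2], [v_0,v_1,v_3], [v_0,v_2,v_5], [v_0,v_3,v_5], [v_1,v_2,v_4], [v_1,v_3,v_4], [v_2,v_4,v_5], [v_3,v_4,v_5]

giving chain groups C_0 ≅ Z^6, C_1 ≅ Z^12, C_2 ≅ Z^8.

The boundary map ∂_1: C_1 → C_0 is given by ∂[p,q] = [q] − [p].
As a 6×12 matrix over Z this has rank 5, with invariant factors (1,1,1,1,1).

Boundary ∂_2: C_2 → C_1 acts by ∂[p,q,r] = [q,r] − [p,r] + [p,q]. For instance
  ∂[v_3,v_4,v_5] = [v_4,v_5] − [v_3,v_5] + [v_3,v_4],
  ∂[v_1,v_3,v_4] = [v_3,v_4] − [v_1,v_4] + [v_1,v_3].
The resulting 12×8 matrix has rank 7, and its Smith normal form has invariant factors (1,1,1,1,1,1,1).

Reading off H_k = ker ∂_k / im ∂_{k+1}:

  H_1: rank ker ∂_1 − rank ∂_2 = (12 − 5) − 7 = 0, and the invariant factors of ∂_2 are all 1, so H_1 = 0.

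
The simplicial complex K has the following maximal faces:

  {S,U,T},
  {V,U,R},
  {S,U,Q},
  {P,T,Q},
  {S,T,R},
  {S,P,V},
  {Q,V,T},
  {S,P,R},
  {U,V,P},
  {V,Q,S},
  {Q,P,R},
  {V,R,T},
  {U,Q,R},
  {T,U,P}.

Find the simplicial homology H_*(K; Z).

H_0 = Z,  H_1 = Z^2,  H_2 = Z.

We work with the vertex ordering P < Q < R < S < T < U < V. The simplices of K, each written with vertices in increasing order, are:

  0-simplices (7): P, Q, R, S, T, U, V
  1-simplices (21): PQ, PR, PS, PT, PU, PV, QR, QS, QT, QU, QV, RS, RT, RU, RV, ST, SU, SV, TU, TV, UV
  2-simplices (14): PQR, PQT, PRS, PSV, PTU, PUV, QRU, QSU, QSV, QTV, RST, RTV, RUV, STU

giving chain groups C_0 ≅ Z^7, C_1 ≅ Z^21, C_2 ≅ Z^14.

∂_1: C_1 → C_0 is given by ∂[p,q] = [q] − [p].
The 7×21 boundary matrix has rank 6 and Smith normal form diag(1,1,1,1,1,1).

The boundary map ∂_2: C_2 → C_1 acts by ∂[p,q,r] = [q,r] − [p,r] + [p,q]. For instance
  ∂RUV = UV − RV + RU,
  ∂QSV = SV − QV + QS.
The 21×14 boundary matrix has rank 13 and Smith normal form diag(1,1,1,1,1,1,1,1,1,1,1,1,1).

Reading off H_k = ker ∂_k / im ∂_{k+1}:

  H_0: rank C_0 − rank ∂_1 = 7 − 6 = 1, and the invariant factors of ∂_1 are all 1, so H_0 ≅ Z.
  H_1: rank ker ∂_1 − rank ∂_2 = (21 − 6) − 13 = 2, and the invariant factors of ∂_2 are all 1, so H_1 ≅ Z^2.
  H_2: rank ker ∂_2 − rank ∂_3 = (14 − 13) − 0 = 1, and there is no ∂_3, so H_2 ≅ Z.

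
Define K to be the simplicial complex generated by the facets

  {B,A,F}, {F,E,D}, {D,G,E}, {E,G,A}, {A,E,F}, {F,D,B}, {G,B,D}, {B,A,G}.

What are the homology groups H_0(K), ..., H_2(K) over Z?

Fix the vertex order A < B < D < E < F < G and write every simplex with vertices in increasing order. Then dim K = 2 and the simplices of K are:

  0-simplices (6): A, B, D, E, F, G
  1-simplices (12): AB, AE, AF, AG, BD, BF, BG, DE, DF, DG, EF, EG
  2-simplices (8): ABF, ABG, AEF, AEG, BDF, BDG, DEF, DEG

giving chain groups C_0 ≅ Z^6, C_1 ≅ Z^12, C_2 ≅ Z^8.

Boundary ∂_1: C_1 → C_0 maps an edge to its endpoints' difference, ∂[p,q] = q − p. For instance
  ∂DF = F − D.
The resulting 6×12 matrix has rank 5, and its Smith normal form has invariant factors (1,1,1,1,1).

The boundary map ∂_2: C_2 → C_1 sends each 2-simplex [p,q,r] to [q,r] − [p,r] + [p,q]. For instance
  ∂AEF = EF − AF + AE,
  ∂BDG = DG − BG + BD.
The 12×8 boundary matrix has rank 7 and Smith normal form diag(1,1,1,1,1,1,1).

Reading off H_k = ker ∂_k / im ∂_{k+1}:

  H_0: rank C_0 − rank ∂_1 = 6 − 5 = 1, and the invariant factors of ∂_1 are all 1, so H_0 = Z.
  H_1: rank ker ∂_1 − rank ∂_2 = (12 − 5) − 7 = 0, and the invariant factors of ∂_2 are all 1, so H_1 = 0.
  H_2: rank ker ∂_2 − rank ∂_3 = (8 − 7) − 0 = 1, and there is no ∂_3, so H_2 = Z.

As a check, the Euler characteristic is 6 − 12 + 8 = 2, which agrees with 1 − 0 + 1 = 2.

H_0 ≅ Z,  H_1 = 0,  H_2 ≅ Z.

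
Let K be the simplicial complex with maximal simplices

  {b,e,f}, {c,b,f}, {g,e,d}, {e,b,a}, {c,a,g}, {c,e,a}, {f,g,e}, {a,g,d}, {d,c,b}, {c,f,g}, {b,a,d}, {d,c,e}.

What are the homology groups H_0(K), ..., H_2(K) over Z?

H_0 ≅ Z,  H_1 ≅ Z/2,  H_2 = 0.

Fix the vertex order a < b < c < d < e < f < g and write every simplex with vertices in increasing order. Then dim K = 2 and the simplices of K are:

  0-simplices (7): a, b, c, d, e, f, g
  1-simplices (18): ab, ac, ad, ae, ag, bc, bd, be, bf, cd, ce, cf, cg, de, dg, ef, eg, fg
  2-simplices (12): abd, abe, ace, acg, adg, bcd, bcf, bef, cde, cfg, deg, efg

so the chain groups are C_0 ≅ Z^7, C_1 ≅ Z^18, C_2 ≅ Z^12.

Boundary ∂_1: C_1 → C_0 is given by ∂[p,q] = [q] − [p]. For instance
  ∂ad = d − a.
This gives a 7×18 integer matrix of rank 6; reducing to Smith normal form yields diagonal entries (1,1,1,1,1,1).

∂_2: C_2 → C_1 acts by ∂[p,q,r] = [q,r] − [p,r] + [p,q]. For instance
  ∂adg = dg − ag + ad,
  ∂bef = ef − bf + be.
The resulting 18×12 matrix has rank 12, and its Smith normal form has invariant factors (1,1,1,1,1,1,1,1,1,1,1,2).

From H_k ≅ ker(∂_k) / im(∂_{k+1}) we obtain:

  H_0: rank C_0 − rank ∂_1 = 7 − 6 = 1, and the invariant factors of ∂_1 are all 1, so H_0 = Z.
  H_1: rank ker ∂_1 − rank ∂_2 = (18 − 6) − 12 = 0, and ∂_2 has invariant factor 2 > 1, so H_1 = Z/2.
  H_2: rank ker ∂_2 − rank ∂_3 = (12 − 12) − 0 = 0, and there is no ∂_3, so H_2 = 0.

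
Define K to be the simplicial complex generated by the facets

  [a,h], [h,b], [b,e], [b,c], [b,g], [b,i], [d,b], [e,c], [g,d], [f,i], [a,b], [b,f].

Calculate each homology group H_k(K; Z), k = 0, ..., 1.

H_0 ≅ Z,  H_1 ≅ Z^4.

We work with the vertex ordering a < b < c < d < e < f < g < h < i. The simplices of K, each written with vertices in increasing order, are:

  0-simplices (9): a, b, c, d, e, f, g, h, i
  1-simplices (12): ab, ah, bc, bd, be, bf, bg, bh, bi, ce, dg, fi

so the chain groups are C_0 ≅ Z^9, C_1 ≅ Z^12.

The boundary map ∂_1: C_1 → C_0 sends each edge [p,q] (with p < q) to q − p.
The 9×12 boundary matrix has rank 8 and Smith normal form diag(1,1,1,1,1,1,1,1).

From H_k ≅ ker(∂_k) / im(∂_{k+1}) we obtain:

  H_0: rank C_0 − rank ∂_1 = 9 − 8 = 1, and the invariant factors of ∂_1 are all 1, so H_0 = Z.
  H_1: rank ker ∂_1 − rank ∂_2 = (12 − 8) − 0 = 4, and there is no ∂_2, so H_1 = Z^4.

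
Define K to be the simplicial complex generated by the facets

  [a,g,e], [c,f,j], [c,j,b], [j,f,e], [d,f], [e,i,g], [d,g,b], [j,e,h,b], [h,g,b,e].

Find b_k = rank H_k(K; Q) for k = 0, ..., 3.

b_0 = 1, b_1 = 1, b_2 = 0, b_3 = 0.

We work with the vertex ordering a < b < c < d < e < f < g < h < i < j. The simplices of K, each written with vertices in increasing order, are:

  0-simplices (10): a, b, c, d, e, f, g, h, i, j
  1-simplices (21): ae, ag, bc, bd, be, bg, bh, bj, cf, cj, df, dg, ef, eg, eh, ei, ej, fj, gh, gi, hj
  2-simplices (13): aeg, bcj, bdg, beg, beh, bej, bgh, bhj, cfj, efj, egh, egi, ehj
  3-simplices (2): begh, behj

giving chain groups C_0 ≅ Z^10, C_1 ≅ Z^21, C_2 ≅ Z^13, C_3 ≅ Z^2.

The boundary map ∂_1: C_1 → C_0 is given by ∂[p,q] = [q] − [p]. For instance
  ∂cj = j − c.
The resulting 10×21 matrix has rank 9, and its Smith normal form has invariant factors (1,1,1,1,1,1,1,1,1).

∂_2: C_2 → C_1 acts by ∂[p,q,r] = [q,r] − [p,r] + [p,q]. For instance
  ∂bhj = hj − bj + bh,
  ∂bdg = dg − bg + bd.
The 21×13 boundary matrix has rank 11 and Smith normal form diag(1,1,1,1,1,1,1,1,1,1,1).

Boundary ∂_3: C_3 → C_2 sends each 3-simplex σ to the alternating sum Σ_i (−1)^i (σ with its i-th vertex removed). For instance
  ∂begh = egh − bgh + beh − beg,
  ∂behj = ehj − bhj + bej − beh.
As a 13×2 matrix over Z this has rank 2, with invariant factors (1,1).

Now H_k = ker ∂_k / im ∂_{k+1}, so:

  H_0: rank C_0 − rank ∂_1 = 10 − 9 = 1, and the invariant factors of ∂_1 are all 1, so H_0 = Z.
  H_1: rank ker ∂_1 − rank ∂_2 = (21 − 9) − 11 = 1, and the invariant factors of ∂_2 are all 1, so H_1 = Z.
  H_2: rank ker ∂_2 − rank ∂_3 = (13 − 11) − 2 = 0, and the invariant factors of ∂_3 are all 1, so H_2 = 0.
  H_3: rank ker ∂_3 − rank ∂_4 = (2 − 2) − 0 = 0, and there is no ∂_4, so H_3 = 0.

As a check, the Euler characteristic is 10 − 21 + 13 − 2 = 0, which agrees with 1 − 1 + 0 − 0 = 0.

Hence the Betti numbers are b_0 = 1, b_1 = 1, b_2 = 0, b_3 = 0.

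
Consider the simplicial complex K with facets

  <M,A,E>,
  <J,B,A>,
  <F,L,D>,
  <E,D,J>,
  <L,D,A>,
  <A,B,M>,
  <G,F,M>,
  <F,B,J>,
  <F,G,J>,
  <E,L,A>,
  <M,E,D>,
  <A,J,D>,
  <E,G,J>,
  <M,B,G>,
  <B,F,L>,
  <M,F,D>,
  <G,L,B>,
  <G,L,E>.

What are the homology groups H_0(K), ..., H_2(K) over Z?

H_0 = Z,  H_1 = Z × Z/2,  H_2 = 0.

We work with the vertex ordering A < B < D < E < F < G < J < L < M. The simplices of K, each written with vertices in increasing order, are:

  0-simplices (9): A, B, D, E, F, G, J, L, M
  1-simplices (27): AB, AD, AE, AJ, AL, AM, BF, BG, BJ, BL, BM, DE, DF, DJ, DL, DM, EG, EJ, EL, EM, FG, FJ, FL, FM, GJ, GL, GM
  2-simplices (18): ABJ, ABM, ADJ, ADL, AEL, AEM, BFJ, BFL, BGL, BGM, DEJ, DEM, DFL, DFM, EGJ, EGL, FGJ, FGM

so the chain groups are C_0 ≅ Z^9, C_1 ≅ Z^27, C_2 ≅ Z^18.

Boundary ∂_1: C_1 → C_0 is given by ∂[p,q] = [q] − [p].
As a 9×27 matrix over Z this has rank 8, with invariant factors (1,1,1,1,1,1,1,1).

∂_2: C_2 → C_1 acts by ∂[p,q,r] = [q,r] − [p,r] + [p,q]. For instance
  ∂DFM = FM − DM + DF,
  ∂FGJ = GJ − FJ + FG.
As a 27×18 matrix over Z this has rank 18, with invariant factors (1,1,1,1,1,1,1,1,1,1,1,1,1,1,1,1,1,2).

Reading off H_k = ker ∂_k / im ∂_{k+1}:

  H_0: rank C_0 − rank ∂_1 = 9 − 8 = 1, and the invariant factors of ∂_1 are all 1, so H_0 ≅ Z.
  H_1: rank ker ∂_1 − rank ∂_2 = (27 − 8) − 18 = 1, and ∂_2 has invariant factor 2 > 1, so H_1 ≅ Z × Z/2.
  H_2: rank ker ∂_2 − rank ∂_3 = (18 − 18) − 0 = 0, and there is no ∂_3, so H_2 ≅ 0.

As a check, the Euler characteristic is 9 − 27 + 18 = 0, which agrees with 1 − 1 + 0 = 0.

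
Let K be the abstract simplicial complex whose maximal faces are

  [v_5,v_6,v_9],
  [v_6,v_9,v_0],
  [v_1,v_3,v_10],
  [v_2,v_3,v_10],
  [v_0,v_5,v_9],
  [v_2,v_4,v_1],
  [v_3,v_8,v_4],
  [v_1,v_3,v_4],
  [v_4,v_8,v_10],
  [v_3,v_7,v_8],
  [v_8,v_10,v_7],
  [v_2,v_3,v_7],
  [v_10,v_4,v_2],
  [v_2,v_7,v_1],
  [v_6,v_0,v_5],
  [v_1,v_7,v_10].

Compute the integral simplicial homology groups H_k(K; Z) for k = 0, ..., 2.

K has 11 vertices, 24 edges, 16 triangles.
rank ∂_0 = 0, rank ∂_1 = 9 ⇒ b_0 = 11 − 0 − 9 = 2; all invariant factors of ∂_1 are 1 so no torsion. So H_0 = Z^2.
rank ∂_1 = 9, rank ∂_2 = 15 ⇒ b_1 = 24 − 9 − 15 = 0; ∂_2 has invariant factor(s) [2] giving torsion. So H_1 = Z/2.
rank ∂_2 = 15, rank ∂_3 = 0 ⇒ b_2 = 16 − 15 − 0 = 1. So H_2 = Z.

H_0 ≅ Z^2,  H_1 ≅ Z/2,  H_2 ≅ Z.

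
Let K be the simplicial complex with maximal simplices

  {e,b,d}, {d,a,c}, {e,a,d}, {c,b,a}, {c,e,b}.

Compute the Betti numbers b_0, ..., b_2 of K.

Fix the vertex order a < b < c < d < e and write every simplex with vertices in increasing order. Then dim K = 2 and the simplices of K are:

  0-simplices (5): a, b, c, d, e
  1-simplices (10): ab, ac, ad, ae, bc, bd, be, cd, ce, de
  2-simplices (5): abc, acd, ade, bce, bde

giving chain groups C_0 ≅ Z^5, C_1 ≅ Z^10, C_2 ≅ Z^5.

∂_1: C_1 → C_0 sends each edge [p,q] (with p < q) to q − p. For instance
  ∂ad = d − a.
The resulting 5×10 matrix has rank 4, and its Smith normal form has invariant factors (1,1,1,1).

Boundary ∂_2: C_2 → C_1 maps a triangle to the signed sum of its edges. For instance
  ∂bce = ce − be + bc,
  ∂abc = bc − ac + ab.
As a 10×5 matrix over Z this has rank 5, with invariant factors (1,1,1,1,1).

From H_k ≅ ker(∂_k) / im(∂_{k+1}) we obtain:

  H_0: rank C_0 − rank ∂_1 = 5 − 4 = 1, and the invariant factors of ∂_1 are all 1, so H_0 ≅ Z.
  H_1: rank ker ∂_1 − rank ∂_2 = (10 − 4) − 5 = 1, and the invariant factors of ∂_2 are all 1, so H_1 ≅ Z.
  H_2: rank ker ∂_2 − rank ∂_3 = (5 − 5) − 0 = 0, and there is no ∂_3, so H_2 ≅ 0.

Hence the Betti numbers are b_0 = 1, b_1 = 1, b_2 = 0.

b_0 = 1, b_1 = 1, b_2 = 0.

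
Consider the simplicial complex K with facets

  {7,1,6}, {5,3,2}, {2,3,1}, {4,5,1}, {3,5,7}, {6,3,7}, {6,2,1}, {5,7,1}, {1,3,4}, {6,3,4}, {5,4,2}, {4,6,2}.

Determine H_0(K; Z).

We work with the vertex ordering 1 < 2 < 3 < 4 < 5 < 6 < 7. The simplices of K, each written with vertices in increasing order, are:

  0-simplices (7): [1], [2], [3], [4], [5], [6], [7]
  1-simplices (18): [1,2], [1,3], [1,4], [1,5], [1,6], [1,7], [2,3], [2,4], [2,5], [2,6], [3,4], [3,5], [3,6], [3,7], [4,5], [4,6], [5,7], [6,7]
  2-simplices (12): [1,2,3], [1,2,6], [1,3,4], [1,4,5], [1,5,7], [1,6,7], [2,3,5], [2,4,5], [2,4,6], [3,4,6], [3,5,7], [3,6,7]

Hence C_0 ≅ Z^7, C_1 ≅ Z^18, C_2 ≅ Z^12.

The boundary map ∂_1: C_1 → C_0 is given by ∂[p,q] = [q] − [p]. For instance
  ∂[1,3] = [3] − [1].
The resulting 7×18 matrix has rank 6, and its Smith normal form has invariant factors (1,1,1,1,1,1).

Boundary ∂_2: C_2 → C_1 sends each 2-simplex [p,q,r] to [q,r] − [p,r] + [p,q]. For instance
  ∂[3,4,6] = [4,6] − [3,6] + [3,4],
  ∂[1,6,7] = [6,7] − [1,7] + [1,6].
The resulting 18×12 matrix has rank 12, and its Smith normal form has invariant factors (1,1,1,1,1,1,1,1,1,1,1,2).

Reading off H_k = ker ∂_k / im ∂_{k+1}:

  H_0: rank C_0 − rank ∂_1 = 7 − 6 = 1, and the invariant factors of ∂_1 are all 1, so H_0 ≅ Z.

(K is a triangulation of the real projective plane RP^2.)

H_0 = Z.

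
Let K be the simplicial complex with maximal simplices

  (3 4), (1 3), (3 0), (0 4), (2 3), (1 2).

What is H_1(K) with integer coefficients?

H_1 ≅ Z^2.

Fix the vertex order 0 < 1 < 2 < 3 < 4 and write every simplex with vertices in increasing order. Then dim K = 1 and the simplices of K are:

  0-simplices (5): [0], [1], [2], [3], [4]
  1-simplices (6): [0,3], [0,4], [1,2], [1,3], [2,3], [3,4]

giving chain groups C_0 ≅ Z^5, C_1 ≅ Z^6.

The boundary map ∂_1: C_1 → C_0 maps an edge to its endpoints' difference, ∂[p,q] = q − p. For instance
  ∂[1,3] = [3] − [1].
As a 5×6 matrix over Z this has rank 4, with invariant factors (1,1,1,1).

Reading off H_k = ker ∂_k / im ∂_{k+1}:

  H_1: rank ker ∂_1 − rank ∂_2 = (6 − 4) − 0 = 2, and there is no ∂_2, so H_1 ≅ Z^2.

(K is a triangulation of a wedge of 2 circles.)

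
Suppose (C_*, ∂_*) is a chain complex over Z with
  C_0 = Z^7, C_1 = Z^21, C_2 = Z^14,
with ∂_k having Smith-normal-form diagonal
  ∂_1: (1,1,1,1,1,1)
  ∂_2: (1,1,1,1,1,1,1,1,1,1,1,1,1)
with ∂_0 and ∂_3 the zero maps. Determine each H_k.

H_0: b_0 = 7 − 0 − 6 = 1; torsion from ∂_1 factors > 1: none. So H_0 = Z.
H_1: b_1 = 21 − 6 − 13 = 2; torsion from ∂_2 factors > 1: none. So H_1 = Z^2.
H_2: b_2 = 14 − 13 − 0 = 1; torsion from ∂_3 factors > 1: none. So H_2 = Z.

H_0 = Z,  H_1 = Z^2,  H_2 = Z.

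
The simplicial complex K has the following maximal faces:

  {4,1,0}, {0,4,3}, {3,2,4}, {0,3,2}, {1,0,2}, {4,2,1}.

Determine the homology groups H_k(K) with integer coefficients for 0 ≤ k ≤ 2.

H_0 ≅ Z,  H_1 = 0,  H_2 ≅ Z.

Take the total order 0 < 1 < 2 < 3 < 4 on the vertex set. Then K (dimension 2) consists of the simplices:

  0-simplices (5): [0], [1], [2], [3], [4]
  1-simplices (9): [0,1], [0,2], [0,3], [0,4], [1,2], [1,4], [2,3], [2,4], [3,4]
  2-simplices (6): [0,1,2], [0,1,4], [0,2,3], [0,3,4], [1,2,4], [2,3,4]

so the chain groups are C_0 ≅ Z^5, C_1 ≅ Z^9, C_2 ≅ Z^6.

The boundary map ∂_1: C_1 → C_0 is given by ∂[p,q] = [q] − [p].
The 5×9 boundary matrix has rank 4 and Smith normal form diag(1,1,1,1).

∂_2: C_2 → C_1 acts by ∂[p,q,r] = [q,r] − [p,r] + [p,q]. For instance
  ∂[0,3,4] = [3,4] − [0,4] + [0,3],
  ∂[0,1,4] = [1,4] − [0,4] + [0,1].
As a 9×6 matrix over Z this has rank 5, with invariant factors (1,1,1,1,1).

Now H_k = ker ∂_k / im ∂_{k+1}, so:

  H_0: rank C_0 − rank ∂_1 = 5 − 4 = 1, and the invariant factors of ∂_1 are all 1, so H_0 ≅ Z.
  H_1: rank ker ∂_1 − rank ∂_2 = (9 − 4) − 5 = 0, and the invariant factors of ∂_2 are all 1, so H_1 ≅ 0.
  H_2: rank ker ∂_2 − rank ∂_3 = (6 − 5) − 0 = 1, and there is no ∂_3, so H_2 ≅ Z.

As a check, the Euler characteristic is 5 − 9 + 6 = 2, which agrees with 1 − 0 + 1 = 2.
(K is a triangulation of the 2-sphere S^2.)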